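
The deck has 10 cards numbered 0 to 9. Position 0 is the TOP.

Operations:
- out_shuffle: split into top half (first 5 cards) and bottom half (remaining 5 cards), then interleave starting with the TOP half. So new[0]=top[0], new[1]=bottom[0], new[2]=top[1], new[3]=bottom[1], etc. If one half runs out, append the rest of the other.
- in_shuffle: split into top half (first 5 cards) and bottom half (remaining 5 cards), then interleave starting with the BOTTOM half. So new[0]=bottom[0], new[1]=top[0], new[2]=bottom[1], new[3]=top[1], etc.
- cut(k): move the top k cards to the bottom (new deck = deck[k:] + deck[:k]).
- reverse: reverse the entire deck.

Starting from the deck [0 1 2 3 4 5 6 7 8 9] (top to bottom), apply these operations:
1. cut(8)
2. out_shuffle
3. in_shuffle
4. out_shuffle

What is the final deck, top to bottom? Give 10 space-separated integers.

Answer: 5 9 8 2 1 4 3 7 6 0

Derivation:
After op 1 (cut(8)): [8 9 0 1 2 3 4 5 6 7]
After op 2 (out_shuffle): [8 3 9 4 0 5 1 6 2 7]
After op 3 (in_shuffle): [5 8 1 3 6 9 2 4 7 0]
After op 4 (out_shuffle): [5 9 8 2 1 4 3 7 6 0]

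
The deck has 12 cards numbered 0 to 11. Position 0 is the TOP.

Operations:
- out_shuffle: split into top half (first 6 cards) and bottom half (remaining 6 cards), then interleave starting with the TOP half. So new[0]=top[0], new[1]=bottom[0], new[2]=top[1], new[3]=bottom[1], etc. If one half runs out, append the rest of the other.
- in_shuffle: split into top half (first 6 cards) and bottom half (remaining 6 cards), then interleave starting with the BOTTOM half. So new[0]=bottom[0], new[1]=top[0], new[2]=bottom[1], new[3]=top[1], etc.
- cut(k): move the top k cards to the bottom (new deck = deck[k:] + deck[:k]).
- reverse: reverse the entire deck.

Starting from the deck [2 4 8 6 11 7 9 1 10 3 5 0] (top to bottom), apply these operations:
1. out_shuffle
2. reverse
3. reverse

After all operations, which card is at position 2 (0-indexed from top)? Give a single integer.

Answer: 4

Derivation:
After op 1 (out_shuffle): [2 9 4 1 8 10 6 3 11 5 7 0]
After op 2 (reverse): [0 7 5 11 3 6 10 8 1 4 9 2]
After op 3 (reverse): [2 9 4 1 8 10 6 3 11 5 7 0]
Position 2: card 4.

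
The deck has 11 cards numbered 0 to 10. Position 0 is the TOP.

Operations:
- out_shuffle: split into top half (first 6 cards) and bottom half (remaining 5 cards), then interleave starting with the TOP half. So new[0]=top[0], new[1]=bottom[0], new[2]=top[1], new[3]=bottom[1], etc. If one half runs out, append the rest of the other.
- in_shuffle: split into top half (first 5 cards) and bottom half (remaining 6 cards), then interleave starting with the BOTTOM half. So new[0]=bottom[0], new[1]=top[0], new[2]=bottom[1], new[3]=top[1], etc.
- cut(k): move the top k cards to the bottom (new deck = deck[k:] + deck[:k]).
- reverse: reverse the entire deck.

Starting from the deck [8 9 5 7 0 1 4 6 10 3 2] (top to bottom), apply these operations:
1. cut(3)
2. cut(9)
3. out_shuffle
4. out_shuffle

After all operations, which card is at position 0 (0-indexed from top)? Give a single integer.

After op 1 (cut(3)): [7 0 1 4 6 10 3 2 8 9 5]
After op 2 (cut(9)): [9 5 7 0 1 4 6 10 3 2 8]
After op 3 (out_shuffle): [9 6 5 10 7 3 0 2 1 8 4]
After op 4 (out_shuffle): [9 0 6 2 5 1 10 8 7 4 3]
Position 0: card 9.

Answer: 9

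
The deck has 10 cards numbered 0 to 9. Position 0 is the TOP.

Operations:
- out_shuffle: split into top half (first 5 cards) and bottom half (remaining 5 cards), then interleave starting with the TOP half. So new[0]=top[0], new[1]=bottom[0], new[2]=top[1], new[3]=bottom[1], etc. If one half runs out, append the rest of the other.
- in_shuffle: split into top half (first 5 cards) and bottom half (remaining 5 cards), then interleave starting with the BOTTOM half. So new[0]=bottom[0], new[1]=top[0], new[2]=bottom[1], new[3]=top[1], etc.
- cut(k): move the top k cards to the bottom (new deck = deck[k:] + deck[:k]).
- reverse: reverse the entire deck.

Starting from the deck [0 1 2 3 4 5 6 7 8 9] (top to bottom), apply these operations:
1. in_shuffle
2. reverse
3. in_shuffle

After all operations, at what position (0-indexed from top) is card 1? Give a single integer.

Answer: 2

Derivation:
After op 1 (in_shuffle): [5 0 6 1 7 2 8 3 9 4]
After op 2 (reverse): [4 9 3 8 2 7 1 6 0 5]
After op 3 (in_shuffle): [7 4 1 9 6 3 0 8 5 2]
Card 1 is at position 2.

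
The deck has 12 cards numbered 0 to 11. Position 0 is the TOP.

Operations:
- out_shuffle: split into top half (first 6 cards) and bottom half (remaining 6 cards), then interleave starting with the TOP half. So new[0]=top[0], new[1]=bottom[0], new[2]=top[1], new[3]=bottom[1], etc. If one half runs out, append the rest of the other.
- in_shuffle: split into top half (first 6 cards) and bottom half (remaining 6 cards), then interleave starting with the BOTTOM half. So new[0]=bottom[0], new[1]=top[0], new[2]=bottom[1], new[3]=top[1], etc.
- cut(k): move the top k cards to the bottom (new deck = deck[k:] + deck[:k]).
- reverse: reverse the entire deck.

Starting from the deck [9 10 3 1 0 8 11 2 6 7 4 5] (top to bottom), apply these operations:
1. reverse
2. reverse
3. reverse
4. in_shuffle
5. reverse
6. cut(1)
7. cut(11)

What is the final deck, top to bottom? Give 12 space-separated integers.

Answer: 11 9 2 10 6 3 7 1 4 0 5 8

Derivation:
After op 1 (reverse): [5 4 7 6 2 11 8 0 1 3 10 9]
After op 2 (reverse): [9 10 3 1 0 8 11 2 6 7 4 5]
After op 3 (reverse): [5 4 7 6 2 11 8 0 1 3 10 9]
After op 4 (in_shuffle): [8 5 0 4 1 7 3 6 10 2 9 11]
After op 5 (reverse): [11 9 2 10 6 3 7 1 4 0 5 8]
After op 6 (cut(1)): [9 2 10 6 3 7 1 4 0 5 8 11]
After op 7 (cut(11)): [11 9 2 10 6 3 7 1 4 0 5 8]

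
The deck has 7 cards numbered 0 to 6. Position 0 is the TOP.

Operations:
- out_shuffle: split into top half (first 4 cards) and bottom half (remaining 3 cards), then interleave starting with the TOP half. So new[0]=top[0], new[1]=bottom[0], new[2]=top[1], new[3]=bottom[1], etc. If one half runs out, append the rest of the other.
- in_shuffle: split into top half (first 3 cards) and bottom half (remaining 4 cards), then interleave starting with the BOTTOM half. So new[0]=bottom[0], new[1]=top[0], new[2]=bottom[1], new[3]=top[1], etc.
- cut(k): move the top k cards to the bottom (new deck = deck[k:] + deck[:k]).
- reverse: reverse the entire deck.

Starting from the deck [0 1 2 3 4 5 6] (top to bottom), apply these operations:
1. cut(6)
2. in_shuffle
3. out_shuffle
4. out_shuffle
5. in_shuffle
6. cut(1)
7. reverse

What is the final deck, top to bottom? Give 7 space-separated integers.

After op 1 (cut(6)): [6 0 1 2 3 4 5]
After op 2 (in_shuffle): [2 6 3 0 4 1 5]
After op 3 (out_shuffle): [2 4 6 1 3 5 0]
After op 4 (out_shuffle): [2 3 4 5 6 0 1]
After op 5 (in_shuffle): [5 2 6 3 0 4 1]
After op 6 (cut(1)): [2 6 3 0 4 1 5]
After op 7 (reverse): [5 1 4 0 3 6 2]

Answer: 5 1 4 0 3 6 2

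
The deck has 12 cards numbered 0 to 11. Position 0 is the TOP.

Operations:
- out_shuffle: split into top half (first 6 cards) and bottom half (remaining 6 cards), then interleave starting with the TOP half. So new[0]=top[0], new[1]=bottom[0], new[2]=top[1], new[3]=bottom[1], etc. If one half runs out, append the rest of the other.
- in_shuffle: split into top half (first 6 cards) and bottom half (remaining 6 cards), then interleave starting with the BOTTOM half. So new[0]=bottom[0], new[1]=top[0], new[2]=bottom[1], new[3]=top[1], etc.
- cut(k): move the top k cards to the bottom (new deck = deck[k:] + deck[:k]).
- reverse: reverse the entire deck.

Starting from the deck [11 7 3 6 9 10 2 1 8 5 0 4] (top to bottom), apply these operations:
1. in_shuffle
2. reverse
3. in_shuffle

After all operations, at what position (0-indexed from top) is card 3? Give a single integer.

After op 1 (in_shuffle): [2 11 1 7 8 3 5 6 0 9 4 10]
After op 2 (reverse): [10 4 9 0 6 5 3 8 7 1 11 2]
After op 3 (in_shuffle): [3 10 8 4 7 9 1 0 11 6 2 5]
Card 3 is at position 0.

Answer: 0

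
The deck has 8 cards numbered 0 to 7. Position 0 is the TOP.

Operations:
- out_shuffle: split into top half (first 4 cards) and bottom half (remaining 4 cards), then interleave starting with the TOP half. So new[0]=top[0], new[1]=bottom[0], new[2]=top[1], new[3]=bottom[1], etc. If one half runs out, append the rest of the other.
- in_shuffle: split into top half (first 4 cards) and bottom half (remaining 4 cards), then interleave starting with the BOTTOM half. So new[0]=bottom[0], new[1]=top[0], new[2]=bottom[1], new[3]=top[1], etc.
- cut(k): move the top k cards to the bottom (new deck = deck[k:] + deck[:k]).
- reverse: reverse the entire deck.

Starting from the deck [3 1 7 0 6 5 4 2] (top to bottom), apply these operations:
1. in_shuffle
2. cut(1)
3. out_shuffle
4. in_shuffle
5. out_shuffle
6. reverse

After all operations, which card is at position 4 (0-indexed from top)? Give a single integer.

After op 1 (in_shuffle): [6 3 5 1 4 7 2 0]
After op 2 (cut(1)): [3 5 1 4 7 2 0 6]
After op 3 (out_shuffle): [3 7 5 2 1 0 4 6]
After op 4 (in_shuffle): [1 3 0 7 4 5 6 2]
After op 5 (out_shuffle): [1 4 3 5 0 6 7 2]
After op 6 (reverse): [2 7 6 0 5 3 4 1]
Position 4: card 5.

Answer: 5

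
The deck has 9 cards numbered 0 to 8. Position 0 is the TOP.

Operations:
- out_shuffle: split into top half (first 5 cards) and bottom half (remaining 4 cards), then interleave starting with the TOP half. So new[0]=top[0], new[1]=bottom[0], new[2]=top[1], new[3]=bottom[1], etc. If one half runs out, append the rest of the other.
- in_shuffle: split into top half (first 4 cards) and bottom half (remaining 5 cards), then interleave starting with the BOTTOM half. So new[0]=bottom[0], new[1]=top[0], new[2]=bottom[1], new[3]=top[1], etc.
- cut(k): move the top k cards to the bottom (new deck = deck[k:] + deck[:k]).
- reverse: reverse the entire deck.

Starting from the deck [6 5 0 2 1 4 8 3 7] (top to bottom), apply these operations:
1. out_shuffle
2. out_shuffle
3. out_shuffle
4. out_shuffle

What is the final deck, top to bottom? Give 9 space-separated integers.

After op 1 (out_shuffle): [6 4 5 8 0 3 2 7 1]
After op 2 (out_shuffle): [6 3 4 2 5 7 8 1 0]
After op 3 (out_shuffle): [6 7 3 8 4 1 2 0 5]
After op 4 (out_shuffle): [6 1 7 2 3 0 8 5 4]

Answer: 6 1 7 2 3 0 8 5 4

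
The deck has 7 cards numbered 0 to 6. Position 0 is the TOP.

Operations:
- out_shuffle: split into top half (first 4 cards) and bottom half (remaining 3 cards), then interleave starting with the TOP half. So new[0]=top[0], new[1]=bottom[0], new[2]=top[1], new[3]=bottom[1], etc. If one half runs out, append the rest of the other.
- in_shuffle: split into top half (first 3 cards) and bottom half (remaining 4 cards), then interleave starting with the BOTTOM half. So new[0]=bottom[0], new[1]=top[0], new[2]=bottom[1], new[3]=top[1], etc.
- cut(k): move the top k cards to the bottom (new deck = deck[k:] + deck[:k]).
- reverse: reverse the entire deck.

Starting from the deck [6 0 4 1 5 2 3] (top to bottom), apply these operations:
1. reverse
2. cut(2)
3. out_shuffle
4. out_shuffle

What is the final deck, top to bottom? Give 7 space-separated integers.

After op 1 (reverse): [3 2 5 1 4 0 6]
After op 2 (cut(2)): [5 1 4 0 6 3 2]
After op 3 (out_shuffle): [5 6 1 3 4 2 0]
After op 4 (out_shuffle): [5 4 6 2 1 0 3]

Answer: 5 4 6 2 1 0 3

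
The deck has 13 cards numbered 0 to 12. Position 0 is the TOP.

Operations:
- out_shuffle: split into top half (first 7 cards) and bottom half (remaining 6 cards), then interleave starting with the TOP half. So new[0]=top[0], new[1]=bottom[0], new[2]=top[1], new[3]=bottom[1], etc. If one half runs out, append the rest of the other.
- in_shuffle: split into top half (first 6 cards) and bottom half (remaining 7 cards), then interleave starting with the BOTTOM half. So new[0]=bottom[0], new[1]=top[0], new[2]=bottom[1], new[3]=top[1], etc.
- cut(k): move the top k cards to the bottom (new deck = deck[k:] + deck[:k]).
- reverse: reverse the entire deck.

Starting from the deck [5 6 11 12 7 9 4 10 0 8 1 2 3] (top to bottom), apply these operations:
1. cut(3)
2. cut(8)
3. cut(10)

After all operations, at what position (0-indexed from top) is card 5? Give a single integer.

After op 1 (cut(3)): [12 7 9 4 10 0 8 1 2 3 5 6 11]
After op 2 (cut(8)): [2 3 5 6 11 12 7 9 4 10 0 8 1]
After op 3 (cut(10)): [0 8 1 2 3 5 6 11 12 7 9 4 10]
Card 5 is at position 5.

Answer: 5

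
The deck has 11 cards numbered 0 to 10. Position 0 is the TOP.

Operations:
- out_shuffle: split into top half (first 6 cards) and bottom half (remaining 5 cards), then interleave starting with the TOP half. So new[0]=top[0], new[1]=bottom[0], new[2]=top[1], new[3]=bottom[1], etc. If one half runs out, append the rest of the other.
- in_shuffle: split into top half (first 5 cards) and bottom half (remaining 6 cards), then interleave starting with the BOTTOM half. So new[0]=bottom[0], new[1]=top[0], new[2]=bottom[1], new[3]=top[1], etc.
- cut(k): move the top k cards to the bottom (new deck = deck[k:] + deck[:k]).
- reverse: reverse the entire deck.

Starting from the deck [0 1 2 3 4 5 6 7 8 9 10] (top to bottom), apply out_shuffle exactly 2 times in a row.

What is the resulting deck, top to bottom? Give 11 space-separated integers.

Answer: 0 3 6 9 1 4 7 10 2 5 8

Derivation:
After op 1 (out_shuffle): [0 6 1 7 2 8 3 9 4 10 5]
After op 2 (out_shuffle): [0 3 6 9 1 4 7 10 2 5 8]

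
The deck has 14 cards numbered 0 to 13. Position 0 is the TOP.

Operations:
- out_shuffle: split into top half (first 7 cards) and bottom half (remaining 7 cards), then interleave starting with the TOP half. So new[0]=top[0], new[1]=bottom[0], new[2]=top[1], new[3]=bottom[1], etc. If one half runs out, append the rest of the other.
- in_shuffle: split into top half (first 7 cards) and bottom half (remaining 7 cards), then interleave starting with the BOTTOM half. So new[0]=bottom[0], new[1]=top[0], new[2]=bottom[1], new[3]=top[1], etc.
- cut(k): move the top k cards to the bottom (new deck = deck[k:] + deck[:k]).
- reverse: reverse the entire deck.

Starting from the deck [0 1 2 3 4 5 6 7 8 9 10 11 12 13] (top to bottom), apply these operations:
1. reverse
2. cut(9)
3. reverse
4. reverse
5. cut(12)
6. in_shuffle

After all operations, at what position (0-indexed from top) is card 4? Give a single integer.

After op 1 (reverse): [13 12 11 10 9 8 7 6 5 4 3 2 1 0]
After op 2 (cut(9)): [4 3 2 1 0 13 12 11 10 9 8 7 6 5]
After op 3 (reverse): [5 6 7 8 9 10 11 12 13 0 1 2 3 4]
After op 4 (reverse): [4 3 2 1 0 13 12 11 10 9 8 7 6 5]
After op 5 (cut(12)): [6 5 4 3 2 1 0 13 12 11 10 9 8 7]
After op 6 (in_shuffle): [13 6 12 5 11 4 10 3 9 2 8 1 7 0]
Card 4 is at position 5.

Answer: 5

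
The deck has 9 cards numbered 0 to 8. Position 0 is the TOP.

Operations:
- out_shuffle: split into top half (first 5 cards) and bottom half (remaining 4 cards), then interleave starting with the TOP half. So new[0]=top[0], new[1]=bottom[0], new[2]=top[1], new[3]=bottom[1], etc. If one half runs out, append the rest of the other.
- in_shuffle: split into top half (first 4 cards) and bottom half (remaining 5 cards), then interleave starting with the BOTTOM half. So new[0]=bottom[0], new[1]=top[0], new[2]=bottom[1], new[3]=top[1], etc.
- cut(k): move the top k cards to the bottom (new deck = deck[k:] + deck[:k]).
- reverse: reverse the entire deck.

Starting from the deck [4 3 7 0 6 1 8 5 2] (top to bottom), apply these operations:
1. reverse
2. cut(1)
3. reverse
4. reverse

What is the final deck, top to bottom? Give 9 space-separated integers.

After op 1 (reverse): [2 5 8 1 6 0 7 3 4]
After op 2 (cut(1)): [5 8 1 6 0 7 3 4 2]
After op 3 (reverse): [2 4 3 7 0 6 1 8 5]
After op 4 (reverse): [5 8 1 6 0 7 3 4 2]

Answer: 5 8 1 6 0 7 3 4 2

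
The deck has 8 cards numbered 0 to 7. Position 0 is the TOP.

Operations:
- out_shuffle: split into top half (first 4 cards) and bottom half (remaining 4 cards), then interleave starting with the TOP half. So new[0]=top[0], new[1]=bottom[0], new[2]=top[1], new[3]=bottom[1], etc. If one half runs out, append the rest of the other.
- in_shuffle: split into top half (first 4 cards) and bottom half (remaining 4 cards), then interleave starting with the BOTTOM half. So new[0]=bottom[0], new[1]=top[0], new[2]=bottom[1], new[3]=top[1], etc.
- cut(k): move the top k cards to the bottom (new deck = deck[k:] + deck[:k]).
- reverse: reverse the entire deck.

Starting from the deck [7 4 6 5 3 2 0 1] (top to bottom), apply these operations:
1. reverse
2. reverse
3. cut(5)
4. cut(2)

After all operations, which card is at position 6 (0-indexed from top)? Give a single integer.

Answer: 2

Derivation:
After op 1 (reverse): [1 0 2 3 5 6 4 7]
After op 2 (reverse): [7 4 6 5 3 2 0 1]
After op 3 (cut(5)): [2 0 1 7 4 6 5 3]
After op 4 (cut(2)): [1 7 4 6 5 3 2 0]
Position 6: card 2.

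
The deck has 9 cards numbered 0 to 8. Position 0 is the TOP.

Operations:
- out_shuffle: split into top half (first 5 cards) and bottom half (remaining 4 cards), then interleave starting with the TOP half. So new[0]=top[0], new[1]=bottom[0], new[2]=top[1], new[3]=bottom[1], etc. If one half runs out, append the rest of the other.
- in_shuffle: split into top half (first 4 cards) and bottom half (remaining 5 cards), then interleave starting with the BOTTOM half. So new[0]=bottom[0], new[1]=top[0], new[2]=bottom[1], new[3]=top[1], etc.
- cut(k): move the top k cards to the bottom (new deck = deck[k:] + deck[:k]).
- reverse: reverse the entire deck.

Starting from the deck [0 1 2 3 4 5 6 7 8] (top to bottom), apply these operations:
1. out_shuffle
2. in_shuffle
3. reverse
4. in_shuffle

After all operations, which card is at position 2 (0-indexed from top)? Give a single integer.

After op 1 (out_shuffle): [0 5 1 6 2 7 3 8 4]
After op 2 (in_shuffle): [2 0 7 5 3 1 8 6 4]
After op 3 (reverse): [4 6 8 1 3 5 7 0 2]
After op 4 (in_shuffle): [3 4 5 6 7 8 0 1 2]
Position 2: card 5.

Answer: 5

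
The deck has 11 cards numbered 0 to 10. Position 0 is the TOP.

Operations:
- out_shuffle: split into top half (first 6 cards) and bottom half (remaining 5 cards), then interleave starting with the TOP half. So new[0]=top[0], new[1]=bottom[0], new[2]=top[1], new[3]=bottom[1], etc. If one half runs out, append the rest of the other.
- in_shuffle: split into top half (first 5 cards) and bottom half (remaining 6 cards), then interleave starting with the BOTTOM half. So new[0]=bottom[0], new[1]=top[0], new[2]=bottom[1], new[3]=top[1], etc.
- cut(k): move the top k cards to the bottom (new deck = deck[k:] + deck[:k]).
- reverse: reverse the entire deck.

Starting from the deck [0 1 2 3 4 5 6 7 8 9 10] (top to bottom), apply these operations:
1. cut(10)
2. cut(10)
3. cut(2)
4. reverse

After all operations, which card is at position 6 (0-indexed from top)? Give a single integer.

After op 1 (cut(10)): [10 0 1 2 3 4 5 6 7 8 9]
After op 2 (cut(10)): [9 10 0 1 2 3 4 5 6 7 8]
After op 3 (cut(2)): [0 1 2 3 4 5 6 7 8 9 10]
After op 4 (reverse): [10 9 8 7 6 5 4 3 2 1 0]
Position 6: card 4.

Answer: 4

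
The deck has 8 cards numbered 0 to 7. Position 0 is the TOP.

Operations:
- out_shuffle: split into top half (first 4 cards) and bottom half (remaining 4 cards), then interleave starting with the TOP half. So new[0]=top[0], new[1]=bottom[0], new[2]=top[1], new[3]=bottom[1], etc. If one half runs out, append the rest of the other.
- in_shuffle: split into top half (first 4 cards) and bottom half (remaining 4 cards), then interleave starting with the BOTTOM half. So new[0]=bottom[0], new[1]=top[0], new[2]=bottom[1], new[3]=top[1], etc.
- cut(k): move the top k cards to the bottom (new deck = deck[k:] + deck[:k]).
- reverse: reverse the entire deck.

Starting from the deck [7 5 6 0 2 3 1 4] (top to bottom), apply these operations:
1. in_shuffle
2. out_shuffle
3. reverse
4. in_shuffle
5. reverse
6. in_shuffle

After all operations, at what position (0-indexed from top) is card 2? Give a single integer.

Answer: 3

Derivation:
After op 1 (in_shuffle): [2 7 3 5 1 6 4 0]
After op 2 (out_shuffle): [2 1 7 6 3 4 5 0]
After op 3 (reverse): [0 5 4 3 6 7 1 2]
After op 4 (in_shuffle): [6 0 7 5 1 4 2 3]
After op 5 (reverse): [3 2 4 1 5 7 0 6]
After op 6 (in_shuffle): [5 3 7 2 0 4 6 1]
Card 2 is at position 3.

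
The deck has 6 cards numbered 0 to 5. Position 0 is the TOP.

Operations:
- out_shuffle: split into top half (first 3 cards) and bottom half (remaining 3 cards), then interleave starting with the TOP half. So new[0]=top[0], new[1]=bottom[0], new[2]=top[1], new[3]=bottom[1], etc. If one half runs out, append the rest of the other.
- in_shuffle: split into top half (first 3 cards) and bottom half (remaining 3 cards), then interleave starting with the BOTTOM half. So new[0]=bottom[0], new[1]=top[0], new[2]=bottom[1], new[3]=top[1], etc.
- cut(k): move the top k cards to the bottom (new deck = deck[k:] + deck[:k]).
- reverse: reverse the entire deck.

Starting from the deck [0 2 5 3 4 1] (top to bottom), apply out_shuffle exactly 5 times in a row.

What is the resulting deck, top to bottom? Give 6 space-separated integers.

Answer: 0 3 2 4 5 1

Derivation:
After op 1 (out_shuffle): [0 3 2 4 5 1]
After op 2 (out_shuffle): [0 4 3 5 2 1]
After op 3 (out_shuffle): [0 5 4 2 3 1]
After op 4 (out_shuffle): [0 2 5 3 4 1]
After op 5 (out_shuffle): [0 3 2 4 5 1]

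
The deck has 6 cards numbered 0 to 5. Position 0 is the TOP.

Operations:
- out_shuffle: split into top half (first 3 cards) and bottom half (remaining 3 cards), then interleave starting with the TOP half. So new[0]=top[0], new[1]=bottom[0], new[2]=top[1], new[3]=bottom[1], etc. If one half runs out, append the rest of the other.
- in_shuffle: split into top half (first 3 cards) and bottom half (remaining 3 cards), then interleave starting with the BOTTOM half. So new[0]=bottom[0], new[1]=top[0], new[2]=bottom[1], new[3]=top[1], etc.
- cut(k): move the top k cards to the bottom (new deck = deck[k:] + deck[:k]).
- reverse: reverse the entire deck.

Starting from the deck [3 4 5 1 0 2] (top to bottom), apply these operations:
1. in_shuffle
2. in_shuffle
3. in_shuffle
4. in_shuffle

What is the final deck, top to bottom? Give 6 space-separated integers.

Answer: 1 3 0 4 2 5

Derivation:
After op 1 (in_shuffle): [1 3 0 4 2 5]
After op 2 (in_shuffle): [4 1 2 3 5 0]
After op 3 (in_shuffle): [3 4 5 1 0 2]
After op 4 (in_shuffle): [1 3 0 4 2 5]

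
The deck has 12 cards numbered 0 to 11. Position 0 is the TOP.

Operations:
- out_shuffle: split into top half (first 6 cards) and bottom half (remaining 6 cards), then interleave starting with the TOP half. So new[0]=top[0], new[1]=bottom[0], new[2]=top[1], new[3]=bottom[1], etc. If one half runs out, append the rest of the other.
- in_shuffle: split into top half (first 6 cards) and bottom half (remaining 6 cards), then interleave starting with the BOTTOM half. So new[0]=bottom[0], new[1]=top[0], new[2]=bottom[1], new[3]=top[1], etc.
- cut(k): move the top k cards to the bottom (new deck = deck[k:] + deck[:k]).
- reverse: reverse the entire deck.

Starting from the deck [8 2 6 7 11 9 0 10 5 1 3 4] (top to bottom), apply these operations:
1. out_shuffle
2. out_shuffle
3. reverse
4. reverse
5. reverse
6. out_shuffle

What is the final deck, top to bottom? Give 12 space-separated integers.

Answer: 4 11 5 2 9 1 6 0 3 7 10 8

Derivation:
After op 1 (out_shuffle): [8 0 2 10 6 5 7 1 11 3 9 4]
After op 2 (out_shuffle): [8 7 0 1 2 11 10 3 6 9 5 4]
After op 3 (reverse): [4 5 9 6 3 10 11 2 1 0 7 8]
After op 4 (reverse): [8 7 0 1 2 11 10 3 6 9 5 4]
After op 5 (reverse): [4 5 9 6 3 10 11 2 1 0 7 8]
After op 6 (out_shuffle): [4 11 5 2 9 1 6 0 3 7 10 8]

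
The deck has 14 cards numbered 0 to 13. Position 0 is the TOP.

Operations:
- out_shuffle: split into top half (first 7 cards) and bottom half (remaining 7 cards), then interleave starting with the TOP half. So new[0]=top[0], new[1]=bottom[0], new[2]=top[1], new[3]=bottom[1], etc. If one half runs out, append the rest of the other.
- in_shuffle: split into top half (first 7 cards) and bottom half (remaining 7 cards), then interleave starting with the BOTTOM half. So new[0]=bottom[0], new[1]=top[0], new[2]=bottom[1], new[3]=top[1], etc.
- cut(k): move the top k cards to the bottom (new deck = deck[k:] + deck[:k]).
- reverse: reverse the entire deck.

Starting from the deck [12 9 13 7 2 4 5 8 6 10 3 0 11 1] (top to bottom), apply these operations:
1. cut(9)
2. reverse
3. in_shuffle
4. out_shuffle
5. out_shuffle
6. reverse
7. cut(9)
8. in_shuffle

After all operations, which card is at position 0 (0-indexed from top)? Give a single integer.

Answer: 11

Derivation:
After op 1 (cut(9)): [10 3 0 11 1 12 9 13 7 2 4 5 8 6]
After op 2 (reverse): [6 8 5 4 2 7 13 9 12 1 11 0 3 10]
After op 3 (in_shuffle): [9 6 12 8 1 5 11 4 0 2 3 7 10 13]
After op 4 (out_shuffle): [9 4 6 0 12 2 8 3 1 7 5 10 11 13]
After op 5 (out_shuffle): [9 3 4 1 6 7 0 5 12 10 2 11 8 13]
After op 6 (reverse): [13 8 11 2 10 12 5 0 7 6 1 4 3 9]
After op 7 (cut(9)): [6 1 4 3 9 13 8 11 2 10 12 5 0 7]
After op 8 (in_shuffle): [11 6 2 1 10 4 12 3 5 9 0 13 7 8]
Position 0: card 11.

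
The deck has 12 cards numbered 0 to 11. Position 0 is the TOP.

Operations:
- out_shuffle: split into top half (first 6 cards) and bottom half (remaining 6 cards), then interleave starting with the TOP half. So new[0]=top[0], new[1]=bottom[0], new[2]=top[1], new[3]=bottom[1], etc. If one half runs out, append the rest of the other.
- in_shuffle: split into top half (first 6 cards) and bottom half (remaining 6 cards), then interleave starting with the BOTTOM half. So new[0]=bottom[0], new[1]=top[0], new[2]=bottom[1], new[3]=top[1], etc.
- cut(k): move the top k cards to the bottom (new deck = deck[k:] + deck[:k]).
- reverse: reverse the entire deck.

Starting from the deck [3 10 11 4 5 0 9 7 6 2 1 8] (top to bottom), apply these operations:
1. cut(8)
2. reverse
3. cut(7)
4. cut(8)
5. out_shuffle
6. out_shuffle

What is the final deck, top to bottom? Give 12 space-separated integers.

After op 1 (cut(8)): [6 2 1 8 3 10 11 4 5 0 9 7]
After op 2 (reverse): [7 9 0 5 4 11 10 3 8 1 2 6]
After op 3 (cut(7)): [3 8 1 2 6 7 9 0 5 4 11 10]
After op 4 (cut(8)): [5 4 11 10 3 8 1 2 6 7 9 0]
After op 5 (out_shuffle): [5 1 4 2 11 6 10 7 3 9 8 0]
After op 6 (out_shuffle): [5 10 1 7 4 3 2 9 11 8 6 0]

Answer: 5 10 1 7 4 3 2 9 11 8 6 0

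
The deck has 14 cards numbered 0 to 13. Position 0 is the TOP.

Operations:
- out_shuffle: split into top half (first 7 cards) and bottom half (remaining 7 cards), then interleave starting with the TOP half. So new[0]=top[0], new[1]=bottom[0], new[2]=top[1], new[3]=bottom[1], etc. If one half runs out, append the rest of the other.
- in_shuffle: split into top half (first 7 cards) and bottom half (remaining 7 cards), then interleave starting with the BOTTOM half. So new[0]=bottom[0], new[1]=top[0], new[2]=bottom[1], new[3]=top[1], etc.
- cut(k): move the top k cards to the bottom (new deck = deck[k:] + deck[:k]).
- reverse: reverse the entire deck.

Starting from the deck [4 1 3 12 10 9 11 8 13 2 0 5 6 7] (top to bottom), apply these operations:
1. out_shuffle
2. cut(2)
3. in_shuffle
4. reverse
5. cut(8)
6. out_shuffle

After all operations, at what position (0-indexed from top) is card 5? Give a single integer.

After op 1 (out_shuffle): [4 8 1 13 3 2 12 0 10 5 9 6 11 7]
After op 2 (cut(2)): [1 13 3 2 12 0 10 5 9 6 11 7 4 8]
After op 3 (in_shuffle): [5 1 9 13 6 3 11 2 7 12 4 0 8 10]
After op 4 (reverse): [10 8 0 4 12 7 2 11 3 6 13 9 1 5]
After op 5 (cut(8)): [3 6 13 9 1 5 10 8 0 4 12 7 2 11]
After op 6 (out_shuffle): [3 8 6 0 13 4 9 12 1 7 5 2 10 11]
Card 5 is at position 10.

Answer: 10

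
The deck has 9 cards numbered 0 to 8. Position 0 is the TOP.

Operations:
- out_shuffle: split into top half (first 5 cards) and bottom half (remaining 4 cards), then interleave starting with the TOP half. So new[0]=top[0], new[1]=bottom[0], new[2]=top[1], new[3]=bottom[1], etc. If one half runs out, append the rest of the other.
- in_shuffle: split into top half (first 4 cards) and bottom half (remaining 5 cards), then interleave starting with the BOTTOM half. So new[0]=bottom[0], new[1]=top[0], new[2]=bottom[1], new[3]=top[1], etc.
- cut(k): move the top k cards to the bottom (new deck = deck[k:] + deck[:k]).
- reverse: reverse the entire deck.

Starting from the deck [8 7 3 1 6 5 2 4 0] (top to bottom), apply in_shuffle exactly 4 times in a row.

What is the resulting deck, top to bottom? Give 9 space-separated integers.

After op 1 (in_shuffle): [6 8 5 7 2 3 4 1 0]
After op 2 (in_shuffle): [2 6 3 8 4 5 1 7 0]
After op 3 (in_shuffle): [4 2 5 6 1 3 7 8 0]
After op 4 (in_shuffle): [1 4 3 2 7 5 8 6 0]

Answer: 1 4 3 2 7 5 8 6 0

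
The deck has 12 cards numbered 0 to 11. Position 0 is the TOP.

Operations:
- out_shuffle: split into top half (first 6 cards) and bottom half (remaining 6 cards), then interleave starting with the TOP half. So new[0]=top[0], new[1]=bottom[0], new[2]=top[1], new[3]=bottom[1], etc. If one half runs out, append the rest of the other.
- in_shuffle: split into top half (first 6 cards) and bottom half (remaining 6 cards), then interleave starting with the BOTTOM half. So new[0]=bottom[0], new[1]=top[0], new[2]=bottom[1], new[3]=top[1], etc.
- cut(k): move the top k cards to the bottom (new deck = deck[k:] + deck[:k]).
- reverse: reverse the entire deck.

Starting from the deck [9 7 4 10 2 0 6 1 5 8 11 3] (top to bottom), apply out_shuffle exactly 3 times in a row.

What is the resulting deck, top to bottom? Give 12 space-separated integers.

After op 1 (out_shuffle): [9 6 7 1 4 5 10 8 2 11 0 3]
After op 2 (out_shuffle): [9 10 6 8 7 2 1 11 4 0 5 3]
After op 3 (out_shuffle): [9 1 10 11 6 4 8 0 7 5 2 3]

Answer: 9 1 10 11 6 4 8 0 7 5 2 3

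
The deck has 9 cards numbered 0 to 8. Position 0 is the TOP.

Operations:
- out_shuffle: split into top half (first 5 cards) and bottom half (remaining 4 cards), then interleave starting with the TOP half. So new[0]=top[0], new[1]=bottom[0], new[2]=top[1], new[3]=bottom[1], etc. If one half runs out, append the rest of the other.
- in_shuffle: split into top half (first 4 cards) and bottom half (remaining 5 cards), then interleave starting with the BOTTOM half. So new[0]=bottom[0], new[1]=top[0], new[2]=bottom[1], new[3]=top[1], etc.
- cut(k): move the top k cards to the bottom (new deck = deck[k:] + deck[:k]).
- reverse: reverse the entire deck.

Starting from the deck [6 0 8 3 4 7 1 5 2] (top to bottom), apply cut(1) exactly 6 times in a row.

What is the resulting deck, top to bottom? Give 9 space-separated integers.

Answer: 1 5 2 6 0 8 3 4 7

Derivation:
After op 1 (cut(1)): [0 8 3 4 7 1 5 2 6]
After op 2 (cut(1)): [8 3 4 7 1 5 2 6 0]
After op 3 (cut(1)): [3 4 7 1 5 2 6 0 8]
After op 4 (cut(1)): [4 7 1 5 2 6 0 8 3]
After op 5 (cut(1)): [7 1 5 2 6 0 8 3 4]
After op 6 (cut(1)): [1 5 2 6 0 8 3 4 7]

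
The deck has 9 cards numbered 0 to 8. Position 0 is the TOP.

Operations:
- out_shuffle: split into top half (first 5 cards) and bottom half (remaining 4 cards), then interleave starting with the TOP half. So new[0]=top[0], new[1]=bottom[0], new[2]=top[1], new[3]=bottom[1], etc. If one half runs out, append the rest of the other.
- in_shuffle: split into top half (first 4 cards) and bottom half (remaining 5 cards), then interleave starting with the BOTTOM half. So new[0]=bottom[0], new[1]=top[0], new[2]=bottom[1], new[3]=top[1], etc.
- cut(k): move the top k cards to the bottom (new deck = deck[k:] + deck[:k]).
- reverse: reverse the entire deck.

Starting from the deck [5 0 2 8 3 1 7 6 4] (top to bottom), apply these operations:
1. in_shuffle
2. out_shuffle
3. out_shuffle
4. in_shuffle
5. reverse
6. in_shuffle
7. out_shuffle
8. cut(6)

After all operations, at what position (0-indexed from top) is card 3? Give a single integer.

After op 1 (in_shuffle): [3 5 1 0 7 2 6 8 4]
After op 2 (out_shuffle): [3 2 5 6 1 8 0 4 7]
After op 3 (out_shuffle): [3 8 2 0 5 4 6 7 1]
After op 4 (in_shuffle): [5 3 4 8 6 2 7 0 1]
After op 5 (reverse): [1 0 7 2 6 8 4 3 5]
After op 6 (in_shuffle): [6 1 8 0 4 7 3 2 5]
After op 7 (out_shuffle): [6 7 1 3 8 2 0 5 4]
After op 8 (cut(6)): [0 5 4 6 7 1 3 8 2]
Card 3 is at position 6.

Answer: 6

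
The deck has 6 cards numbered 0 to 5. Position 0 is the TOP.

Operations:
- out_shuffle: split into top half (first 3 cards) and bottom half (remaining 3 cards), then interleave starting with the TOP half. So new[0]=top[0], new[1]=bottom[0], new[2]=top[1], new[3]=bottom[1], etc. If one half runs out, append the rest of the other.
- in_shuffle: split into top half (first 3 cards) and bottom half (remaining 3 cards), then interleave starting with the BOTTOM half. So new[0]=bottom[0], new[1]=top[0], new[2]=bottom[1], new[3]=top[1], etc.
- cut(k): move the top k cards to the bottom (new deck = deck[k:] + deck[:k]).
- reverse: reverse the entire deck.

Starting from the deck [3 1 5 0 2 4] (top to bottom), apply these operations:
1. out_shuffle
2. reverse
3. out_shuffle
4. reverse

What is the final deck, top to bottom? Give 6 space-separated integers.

Answer: 3 2 0 5 1 4

Derivation:
After op 1 (out_shuffle): [3 0 1 2 5 4]
After op 2 (reverse): [4 5 2 1 0 3]
After op 3 (out_shuffle): [4 1 5 0 2 3]
After op 4 (reverse): [3 2 0 5 1 4]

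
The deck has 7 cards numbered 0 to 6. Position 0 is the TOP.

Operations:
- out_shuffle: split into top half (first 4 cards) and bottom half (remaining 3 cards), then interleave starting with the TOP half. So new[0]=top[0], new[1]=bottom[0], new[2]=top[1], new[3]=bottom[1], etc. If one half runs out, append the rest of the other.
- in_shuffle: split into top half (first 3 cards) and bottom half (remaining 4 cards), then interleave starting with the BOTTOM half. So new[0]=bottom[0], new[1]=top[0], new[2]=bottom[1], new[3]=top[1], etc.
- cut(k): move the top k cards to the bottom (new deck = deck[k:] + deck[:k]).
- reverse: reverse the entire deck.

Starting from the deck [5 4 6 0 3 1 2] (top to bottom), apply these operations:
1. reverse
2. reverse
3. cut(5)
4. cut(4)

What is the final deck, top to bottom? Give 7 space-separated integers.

After op 1 (reverse): [2 1 3 0 6 4 5]
After op 2 (reverse): [5 4 6 0 3 1 2]
After op 3 (cut(5)): [1 2 5 4 6 0 3]
After op 4 (cut(4)): [6 0 3 1 2 5 4]

Answer: 6 0 3 1 2 5 4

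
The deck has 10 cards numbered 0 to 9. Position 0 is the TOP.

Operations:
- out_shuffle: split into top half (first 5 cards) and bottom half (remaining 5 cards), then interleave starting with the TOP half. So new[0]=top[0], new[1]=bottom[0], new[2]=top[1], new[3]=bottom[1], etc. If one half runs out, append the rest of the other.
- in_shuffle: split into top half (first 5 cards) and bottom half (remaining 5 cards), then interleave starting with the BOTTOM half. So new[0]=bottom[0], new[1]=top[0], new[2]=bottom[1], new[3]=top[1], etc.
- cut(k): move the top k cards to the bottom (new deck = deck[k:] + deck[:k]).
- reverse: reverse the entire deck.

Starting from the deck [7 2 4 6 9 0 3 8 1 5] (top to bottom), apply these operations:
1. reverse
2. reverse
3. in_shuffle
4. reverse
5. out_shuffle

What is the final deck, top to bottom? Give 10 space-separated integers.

Answer: 9 8 5 2 6 3 1 7 4 0

Derivation:
After op 1 (reverse): [5 1 8 3 0 9 6 4 2 7]
After op 2 (reverse): [7 2 4 6 9 0 3 8 1 5]
After op 3 (in_shuffle): [0 7 3 2 8 4 1 6 5 9]
After op 4 (reverse): [9 5 6 1 4 8 2 3 7 0]
After op 5 (out_shuffle): [9 8 5 2 6 3 1 7 4 0]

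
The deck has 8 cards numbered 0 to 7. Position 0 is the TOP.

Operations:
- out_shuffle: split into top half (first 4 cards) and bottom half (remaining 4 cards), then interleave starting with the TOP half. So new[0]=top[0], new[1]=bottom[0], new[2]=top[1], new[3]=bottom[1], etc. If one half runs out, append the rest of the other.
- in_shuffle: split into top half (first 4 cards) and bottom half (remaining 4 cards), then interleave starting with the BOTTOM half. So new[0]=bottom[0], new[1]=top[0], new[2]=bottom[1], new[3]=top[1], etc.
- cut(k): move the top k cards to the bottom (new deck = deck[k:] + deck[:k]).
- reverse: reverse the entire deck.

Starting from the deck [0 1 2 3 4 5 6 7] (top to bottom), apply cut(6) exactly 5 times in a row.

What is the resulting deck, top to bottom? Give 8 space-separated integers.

After op 1 (cut(6)): [6 7 0 1 2 3 4 5]
After op 2 (cut(6)): [4 5 6 7 0 1 2 3]
After op 3 (cut(6)): [2 3 4 5 6 7 0 1]
After op 4 (cut(6)): [0 1 2 3 4 5 6 7]
After op 5 (cut(6)): [6 7 0 1 2 3 4 5]

Answer: 6 7 0 1 2 3 4 5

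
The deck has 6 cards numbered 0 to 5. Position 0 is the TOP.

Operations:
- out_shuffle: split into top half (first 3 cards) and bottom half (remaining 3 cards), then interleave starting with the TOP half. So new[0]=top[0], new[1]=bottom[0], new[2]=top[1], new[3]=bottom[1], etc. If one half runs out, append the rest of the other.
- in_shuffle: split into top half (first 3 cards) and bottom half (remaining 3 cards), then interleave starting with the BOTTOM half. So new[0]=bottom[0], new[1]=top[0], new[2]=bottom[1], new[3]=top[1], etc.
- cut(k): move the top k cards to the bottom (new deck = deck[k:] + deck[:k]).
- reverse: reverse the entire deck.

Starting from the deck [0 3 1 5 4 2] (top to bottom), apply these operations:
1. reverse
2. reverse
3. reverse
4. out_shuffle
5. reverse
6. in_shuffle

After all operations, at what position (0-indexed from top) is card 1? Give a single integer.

After op 1 (reverse): [2 4 5 1 3 0]
After op 2 (reverse): [0 3 1 5 4 2]
After op 3 (reverse): [2 4 5 1 3 0]
After op 4 (out_shuffle): [2 1 4 3 5 0]
After op 5 (reverse): [0 5 3 4 1 2]
After op 6 (in_shuffle): [4 0 1 5 2 3]
Card 1 is at position 2.

Answer: 2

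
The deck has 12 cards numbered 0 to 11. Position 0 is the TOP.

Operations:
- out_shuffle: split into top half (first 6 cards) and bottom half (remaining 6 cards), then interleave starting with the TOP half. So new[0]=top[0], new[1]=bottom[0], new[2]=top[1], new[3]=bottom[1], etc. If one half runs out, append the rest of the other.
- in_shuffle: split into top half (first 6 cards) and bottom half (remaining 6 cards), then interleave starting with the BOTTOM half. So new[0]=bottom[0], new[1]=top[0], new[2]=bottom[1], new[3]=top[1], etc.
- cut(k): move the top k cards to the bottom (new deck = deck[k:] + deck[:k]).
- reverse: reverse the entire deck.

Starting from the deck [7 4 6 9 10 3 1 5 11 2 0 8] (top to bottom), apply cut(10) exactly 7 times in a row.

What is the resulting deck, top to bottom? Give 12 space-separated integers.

After op 1 (cut(10)): [0 8 7 4 6 9 10 3 1 5 11 2]
After op 2 (cut(10)): [11 2 0 8 7 4 6 9 10 3 1 5]
After op 3 (cut(10)): [1 5 11 2 0 8 7 4 6 9 10 3]
After op 4 (cut(10)): [10 3 1 5 11 2 0 8 7 4 6 9]
After op 5 (cut(10)): [6 9 10 3 1 5 11 2 0 8 7 4]
After op 6 (cut(10)): [7 4 6 9 10 3 1 5 11 2 0 8]
After op 7 (cut(10)): [0 8 7 4 6 9 10 3 1 5 11 2]

Answer: 0 8 7 4 6 9 10 3 1 5 11 2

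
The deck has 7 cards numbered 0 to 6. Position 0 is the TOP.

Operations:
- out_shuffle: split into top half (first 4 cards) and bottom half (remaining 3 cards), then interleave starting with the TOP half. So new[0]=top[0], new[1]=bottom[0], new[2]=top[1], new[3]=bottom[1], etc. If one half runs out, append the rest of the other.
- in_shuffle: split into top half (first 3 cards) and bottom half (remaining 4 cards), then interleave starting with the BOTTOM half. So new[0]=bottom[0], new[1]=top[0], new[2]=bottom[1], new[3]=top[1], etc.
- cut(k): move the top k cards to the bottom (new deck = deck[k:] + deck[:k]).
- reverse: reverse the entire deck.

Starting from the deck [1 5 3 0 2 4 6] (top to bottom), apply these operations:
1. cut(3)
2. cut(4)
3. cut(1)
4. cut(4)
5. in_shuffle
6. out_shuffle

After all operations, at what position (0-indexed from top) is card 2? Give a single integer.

Answer: 5

Derivation:
After op 1 (cut(3)): [0 2 4 6 1 5 3]
After op 2 (cut(4)): [1 5 3 0 2 4 6]
After op 3 (cut(1)): [5 3 0 2 4 6 1]
After op 4 (cut(4)): [4 6 1 5 3 0 2]
After op 5 (in_shuffle): [5 4 3 6 0 1 2]
After op 6 (out_shuffle): [5 0 4 1 3 2 6]
Card 2 is at position 5.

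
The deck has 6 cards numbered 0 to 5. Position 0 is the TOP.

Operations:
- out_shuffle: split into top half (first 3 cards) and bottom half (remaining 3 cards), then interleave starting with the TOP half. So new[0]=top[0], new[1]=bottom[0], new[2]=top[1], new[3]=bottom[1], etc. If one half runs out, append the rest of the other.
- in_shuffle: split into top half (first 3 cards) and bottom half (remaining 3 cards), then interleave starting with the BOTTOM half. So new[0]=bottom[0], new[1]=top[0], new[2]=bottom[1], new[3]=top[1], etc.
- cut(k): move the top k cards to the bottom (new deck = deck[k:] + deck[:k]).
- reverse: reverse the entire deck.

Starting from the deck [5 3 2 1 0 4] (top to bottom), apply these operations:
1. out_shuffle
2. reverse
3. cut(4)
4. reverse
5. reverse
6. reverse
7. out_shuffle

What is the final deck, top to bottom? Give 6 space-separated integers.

After op 1 (out_shuffle): [5 1 3 0 2 4]
After op 2 (reverse): [4 2 0 3 1 5]
After op 3 (cut(4)): [1 5 4 2 0 3]
After op 4 (reverse): [3 0 2 4 5 1]
After op 5 (reverse): [1 5 4 2 0 3]
After op 6 (reverse): [3 0 2 4 5 1]
After op 7 (out_shuffle): [3 4 0 5 2 1]

Answer: 3 4 0 5 2 1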